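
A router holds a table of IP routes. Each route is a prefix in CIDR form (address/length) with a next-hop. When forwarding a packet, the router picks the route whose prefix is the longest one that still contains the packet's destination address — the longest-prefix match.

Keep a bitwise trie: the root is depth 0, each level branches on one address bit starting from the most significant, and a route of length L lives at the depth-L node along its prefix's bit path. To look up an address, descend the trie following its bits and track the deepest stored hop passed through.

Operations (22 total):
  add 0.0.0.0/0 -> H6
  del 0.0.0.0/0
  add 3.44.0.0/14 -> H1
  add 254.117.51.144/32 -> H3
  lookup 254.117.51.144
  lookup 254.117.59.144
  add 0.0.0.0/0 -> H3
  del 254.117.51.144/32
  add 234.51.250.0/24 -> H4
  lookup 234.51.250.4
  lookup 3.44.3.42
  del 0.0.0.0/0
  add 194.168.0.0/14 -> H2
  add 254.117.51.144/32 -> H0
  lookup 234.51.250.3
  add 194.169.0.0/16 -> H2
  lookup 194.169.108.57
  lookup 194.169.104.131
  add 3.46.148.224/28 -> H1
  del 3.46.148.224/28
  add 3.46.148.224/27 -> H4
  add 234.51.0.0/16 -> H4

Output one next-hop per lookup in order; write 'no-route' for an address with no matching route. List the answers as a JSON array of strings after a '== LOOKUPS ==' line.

Process each operation:
  add 0.0.0.0/0 -> H6 at depth 0
  del 0.0.0.0/0 (clear depth 0)
  add 3.44.0.0/14 -> H1 at depth 14
  add 254.117.51.144/32 -> H3 at depth 32
  ? 254.117.51.144  path d0:-→d1:-→d2:-→d3:-→d4:-→d5:-→d6:-→d7:-→d8:-→d9:-→d10:-→d11:-→d12:-→d13:-→d14:-→d15:-→d16:-→d17:-→d18:-→d19:-→d20:-→d21:-→d22:-→d23:-→d24:-→d25:-→d26:-→d27:-→d28:-→d29:-→d30:-→d31:-→d32:H3  best=H3
  ? 254.117.59.144  path d0:-→d1:-→d2:-→d3:-→d4:-→d5:-→d6:-→d7:-→d8:-→d9:-→d10:-→d11:-→d12:-→d13:-→d14:-→d15:-→d16:-→d17:-→d18:-→d19:-→d20:-  best=no-route
  add 0.0.0.0/0 -> H3 at depth 0
  del 254.117.51.144/32 (clear depth 32)
  add 234.51.250.0/24 -> H4 at depth 24
  ? 234.51.250.4  path d0:H3→d1:-→d2:-→d3:-→d4:-→d5:-→d6:-→d7:-→d8:-→d9:-→d10:-→d11:-→d12:-→d13:-→d14:-→d15:-→d16:-→d17:-→d18:-→d19:-→d20:-→d21:-→d22:-→d23:-→d24:H4  best=H4
  ? 3.44.3.42  path d0:H3→d1:-→d2:-→d3:-→d4:-→d5:-→d6:-→d7:-→d8:-→d9:-→d10:-→d11:-→d12:-→d13:-→d14:H1  best=H1
  del 0.0.0.0/0 (clear depth 0)
  add 194.168.0.0/14 -> H2 at depth 14
  add 254.117.51.144/32 -> H0 at depth 32
  ? 234.51.250.3  path d0:-→d1:-→d2:-→d3:-→d4:-→d5:-→d6:-→d7:-→d8:-→d9:-→d10:-→d11:-→d12:-→d13:-→d14:-→d15:-→d16:-→d17:-→d18:-→d19:-→d20:-→d21:-→d22:-→d23:-→d24:H4  best=H4
  add 194.169.0.0/16 -> H2 at depth 16
  ? 194.169.108.57  path d0:-→d1:-→d2:-→d3:-→d4:-→d5:-→d6:-→d7:-→d8:-→d9:-→d10:-→d11:-→d12:-→d13:-→d14:H2→d15:-→d16:H2  best=H2
  ? 194.169.104.131  path d0:-→d1:-→d2:-→d3:-→d4:-→d5:-→d6:-→d7:-→d8:-→d9:-→d10:-→d11:-→d12:-→d13:-→d14:H2→d15:-→d16:H2  best=H2
  add 3.46.148.224/28 -> H1 at depth 28
  del 3.46.148.224/28 (clear depth 28)
  add 3.46.148.224/27 -> H4 at depth 27
  add 234.51.0.0/16 -> H4 at depth 16

== LOOKUPS ==
["H3","no-route","H4","H1","H4","H2","H2"]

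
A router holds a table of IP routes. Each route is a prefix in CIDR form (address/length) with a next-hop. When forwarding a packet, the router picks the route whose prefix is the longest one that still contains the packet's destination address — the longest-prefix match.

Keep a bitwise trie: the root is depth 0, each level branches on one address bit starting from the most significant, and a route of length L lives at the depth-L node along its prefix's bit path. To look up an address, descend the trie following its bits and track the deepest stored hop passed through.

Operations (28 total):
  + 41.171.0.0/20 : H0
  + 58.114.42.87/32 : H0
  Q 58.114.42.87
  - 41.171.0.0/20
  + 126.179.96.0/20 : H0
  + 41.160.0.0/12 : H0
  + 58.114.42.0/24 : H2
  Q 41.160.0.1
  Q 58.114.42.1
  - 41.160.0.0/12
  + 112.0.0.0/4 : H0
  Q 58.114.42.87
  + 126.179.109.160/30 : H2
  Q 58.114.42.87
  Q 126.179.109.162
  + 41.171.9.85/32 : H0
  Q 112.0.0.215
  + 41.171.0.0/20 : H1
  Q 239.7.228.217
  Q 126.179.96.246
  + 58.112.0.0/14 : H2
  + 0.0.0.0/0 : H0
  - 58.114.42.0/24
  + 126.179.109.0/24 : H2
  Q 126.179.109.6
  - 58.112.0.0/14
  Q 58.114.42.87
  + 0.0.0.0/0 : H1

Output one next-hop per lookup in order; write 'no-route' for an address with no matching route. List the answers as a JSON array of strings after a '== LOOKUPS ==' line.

Trace:
  add 41.171.0.0/20 -> H0 at depth 20
  add 58.114.42.87/32 -> H0 at depth 32
  lookup 58.114.42.87: bits 00111010011100100010101001010111 walk d0:-→d1:-→d2:-→d3:-→d4:-→d5:-→d6:-→d7:-→d8:-→d9:-→d10:-→d11:-→d12:-→d13:-→d14:-→d15:-→d16:-→d17:-→d18:-→d19:-→d20:-→d21:-→d22:-→d23:-→d24:-→d25:-→d26:-→d27:-→d28:-→d29:-→d30:-→d31:-→d32:H0 -> H0
  del 41.171.0.0/20 (clear depth 20)
  add 126.179.96.0/20 -> H0 at depth 20
  add 41.160.0.0/12 -> H0 at depth 12
  add 58.114.42.0/24 -> H2 at depth 24
  lookup 41.160.0.1: bits 001010011010 walk d0:-→d1:-→d2:-→d3:-→d4:-→d5:-→d6:-→d7:-→d8:-→d9:-→d10:-→d11:-→d12:H0 -> H0
  lookup 58.114.42.1: bits 0011101001110010001010100 walk d0:-→d1:-→d2:-→d3:-→d4:-→d5:-→d6:-→d7:-→d8:-→d9:-→d10:-→d11:-→d12:-→d13:-→d14:-→d15:-→d16:-→d17:-→d18:-→d19:-→d20:-→d21:-→d22:-→d23:-→d24:H2→d25:- -> H2
  del 41.160.0.0/12 (clear depth 12)
  add 112.0.0.0/4 -> H0 at depth 4
  lookup 58.114.42.87: bits 00111010011100100010101001010111 walk d0:-→d1:-→d2:-→d3:-→d4:-→d5:-→d6:-→d7:-→d8:-→d9:-→d10:-→d11:-→d12:-→d13:-→d14:-→d15:-→d16:-→d17:-→d18:-→d19:-→d20:-→d21:-→d22:-→d23:-→d24:H2→d25:-→d26:-→d27:-→d28:-→d29:-→d30:-→d31:-→d32:H0 -> H0
  add 126.179.109.160/30 -> H2 at depth 30
  lookup 58.114.42.87: bits 00111010011100100010101001010111 walk d0:-→d1:-→d2:-→d3:-→d4:-→d5:-→d6:-→d7:-→d8:-→d9:-→d10:-→d11:-→d12:-→d13:-→d14:-→d15:-→d16:-→d17:-→d18:-→d19:-→d20:-→d21:-→d22:-→d23:-→d24:H2→d25:-→d26:-→d27:-→d28:-→d29:-→d30:-→d31:-→d32:H0 -> H0
  lookup 126.179.109.162: bits 011111101011001101101101101000 walk d0:-→d1:-→d2:-→d3:-→d4:H0→d5:-→d6:-→d7:-→d8:-→d9:-→d10:-→d11:-→d12:-→d13:-→d14:-→d15:-→d16:-→d17:-→d18:-→d19:-→d20:H0→d21:-→d22:-→d23:-→d24:-→d25:-→d26:-→d27:-→d28:-→d29:-→d30:H2 -> H2
  add 41.171.9.85/32 -> H0 at depth 32
  lookup 112.0.0.215: bits 0111 walk d0:-→d1:-→d2:-→d3:-→d4:H0 -> H0
  add 41.171.0.0/20 -> H1 at depth 20
  lookup 239.7.228.217: bits ε walk d0:- -> no-route
  lookup 126.179.96.246: bits 01111110101100110110 walk d0:-→d1:-→d2:-→d3:-→d4:H0→d5:-→d6:-→d7:-→d8:-→d9:-→d10:-→d11:-→d12:-→d13:-→d14:-→d15:-→d16:-→d17:-→d18:-→d19:-→d20:H0 -> H0
  add 58.112.0.0/14 -> H2 at depth 14
  add 0.0.0.0/0 -> H0 at depth 0
  del 58.114.42.0/24 (clear depth 24)
  add 126.179.109.0/24 -> H2 at depth 24
  lookup 126.179.109.6: bits 011111101011001101101101 walk d0:H0→d1:-→d2:-→d3:-→d4:H0→d5:-→d6:-→d7:-→d8:-→d9:-→d10:-→d11:-→d12:-→d13:-→d14:-→d15:-→d16:-→d17:-→d18:-→d19:-→d20:H0→d21:-→d22:-→d23:-→d24:H2 -> H2
  del 58.112.0.0/14 (clear depth 14)
  lookup 58.114.42.87: bits 00111010011100100010101001010111 walk d0:H0→d1:-→d2:-→d3:-→d4:-→d5:-→d6:-→d7:-→d8:-→d9:-→d10:-→d11:-→d12:-→d13:-→d14:-→d15:-→d16:-→d17:-→d18:-→d19:-→d20:-→d21:-→d22:-→d23:-→d24:-→d25:-→d26:-→d27:-→d28:-→d29:-→d30:-→d31:-→d32:H0 -> H0
  add 0.0.0.0/0 -> H1 at depth 0

== LOOKUPS ==
["H0","H0","H2","H0","H0","H2","H0","no-route","H0","H2","H0"]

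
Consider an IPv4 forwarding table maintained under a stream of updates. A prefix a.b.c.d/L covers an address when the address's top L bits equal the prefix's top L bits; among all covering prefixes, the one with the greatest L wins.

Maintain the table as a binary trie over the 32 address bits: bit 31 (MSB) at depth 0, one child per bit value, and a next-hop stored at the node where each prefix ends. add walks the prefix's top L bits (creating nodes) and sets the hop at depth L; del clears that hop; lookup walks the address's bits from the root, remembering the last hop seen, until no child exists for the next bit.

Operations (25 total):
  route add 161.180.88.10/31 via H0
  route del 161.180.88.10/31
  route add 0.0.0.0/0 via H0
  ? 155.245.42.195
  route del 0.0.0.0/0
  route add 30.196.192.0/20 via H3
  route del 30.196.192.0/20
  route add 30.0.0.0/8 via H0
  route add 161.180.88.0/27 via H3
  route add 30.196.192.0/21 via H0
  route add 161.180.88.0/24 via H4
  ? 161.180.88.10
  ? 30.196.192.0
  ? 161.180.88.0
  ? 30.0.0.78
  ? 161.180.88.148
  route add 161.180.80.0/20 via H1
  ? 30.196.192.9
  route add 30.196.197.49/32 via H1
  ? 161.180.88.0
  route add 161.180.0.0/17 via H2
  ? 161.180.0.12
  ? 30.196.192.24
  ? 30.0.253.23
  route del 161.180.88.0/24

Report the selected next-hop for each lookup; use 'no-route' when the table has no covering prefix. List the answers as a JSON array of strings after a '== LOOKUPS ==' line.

Trace:
  add 161.180.88.10/31 -> H0 at depth 31
  - 161.180.88.10/31 clear@31
  add 0.0.0.0/0 -> H0 at depth 0
  lookup 155.245.42.195: bits 10 walk d0:H0→d1:-→d2:- -> H0
  - 0.0.0.0/0 clear@0
  add 30.196.192.0/20 -> H3 at depth 20
  - 30.196.192.0/20 clear@20
  add 30.0.0.0/8 -> H0 at depth 8
  add 161.180.88.0/27 -> H3 at depth 27
  add 30.196.192.0/21 -> H0 at depth 21
  add 161.180.88.0/24 -> H4 at depth 24
  lookup 161.180.88.10: bits 1010000110110100010110000000101 walk d0:-→d1:-→d2:-→d3:-→d4:-→d5:-→d6:-→d7:-→d8:-→d9:-→d10:-→d11:-→d12:-→d13:-→d14:-→d15:-→d16:-→d17:-→d18:-→d19:-→d20:-→d21:-→d22:-→d23:-→d24:H4→d25:-→d26:-→d27:H3→d28:-→d29:-→d30:-→d31:- -> H3
  lookup 30.196.192.0: bits 000111101100010011000 walk d0:-→d1:-→d2:-→d3:-→d4:-→d5:-→d6:-→d7:-→d8:H0→d9:-→d10:-→d11:-→d12:-→d13:-→d14:-→d15:-→d16:-→d17:-→d18:-→d19:-→d20:-→d21:H0 -> H0
  lookup 161.180.88.0: bits 1010000110110100010110000000 walk d0:-→d1:-→d2:-→d3:-→d4:-→d5:-→d6:-→d7:-→d8:-→d9:-→d10:-→d11:-→d12:-→d13:-→d14:-→d15:-→d16:-→d17:-→d18:-→d19:-→d20:-→d21:-→d22:-→d23:-→d24:H4→d25:-→d26:-→d27:H3→d28:- -> H3
  lookup 30.0.0.78: bits 00011110 walk d0:-→d1:-→d2:-→d3:-→d4:-→d5:-→d6:-→d7:-→d8:H0 -> H0
  lookup 161.180.88.148: bits 101000011011010001011000 walk d0:-→d1:-→d2:-→d3:-→d4:-→d5:-→d6:-→d7:-→d8:-→d9:-→d10:-→d11:-→d12:-→d13:-→d14:-→d15:-→d16:-→d17:-→d18:-→d19:-→d20:-→d21:-→d22:-→d23:-→d24:H4 -> H4
  add 161.180.80.0/20 -> H1 at depth 20
  lookup 30.196.192.9: bits 000111101100010011000 walk d0:-→d1:-→d2:-→d3:-→d4:-→d5:-→d6:-→d7:-→d8:H0→d9:-→d10:-→d11:-→d12:-→d13:-→d14:-→d15:-→d16:-→d17:-→d18:-→d19:-→d20:-→d21:H0 -> H0
  add 30.196.197.49/32 -> H1 at depth 32
  lookup 161.180.88.0: bits 1010000110110100010110000000 walk d0:-→d1:-→d2:-→d3:-→d4:-→d5:-→d6:-→d7:-→d8:-→d9:-→d10:-→d11:-→d12:-→d13:-→d14:-→d15:-→d16:-→d17:-→d18:-→d19:-→d20:H1→d21:-→d22:-→d23:-→d24:H4→d25:-→d26:-→d27:H3→d28:- -> H3
  add 161.180.0.0/17 -> H2 at depth 17
  lookup 161.180.0.12: bits 10100001101101000 walk d0:-→d1:-→d2:-→d3:-→d4:-→d5:-→d6:-→d7:-→d8:-→d9:-→d10:-→d11:-→d12:-→d13:-→d14:-→d15:-→d16:-→d17:H2 -> H2
  lookup 30.196.192.24: bits 000111101100010011000 walk d0:-→d1:-→d2:-→d3:-→d4:-→d5:-→d6:-→d7:-→d8:H0→d9:-→d10:-→d11:-→d12:-→d13:-→d14:-→d15:-→d16:-→d17:-→d18:-→d19:-→d20:-→d21:H0 -> H0
  lookup 30.0.253.23: bits 00011110 walk d0:-→d1:-→d2:-→d3:-→d4:-→d5:-→d6:-→d7:-→d8:H0 -> H0
  - 161.180.88.0/24 clear@24

== LOOKUPS ==
["H0","H3","H0","H3","H0","H4","H0","H3","H2","H0","H0"]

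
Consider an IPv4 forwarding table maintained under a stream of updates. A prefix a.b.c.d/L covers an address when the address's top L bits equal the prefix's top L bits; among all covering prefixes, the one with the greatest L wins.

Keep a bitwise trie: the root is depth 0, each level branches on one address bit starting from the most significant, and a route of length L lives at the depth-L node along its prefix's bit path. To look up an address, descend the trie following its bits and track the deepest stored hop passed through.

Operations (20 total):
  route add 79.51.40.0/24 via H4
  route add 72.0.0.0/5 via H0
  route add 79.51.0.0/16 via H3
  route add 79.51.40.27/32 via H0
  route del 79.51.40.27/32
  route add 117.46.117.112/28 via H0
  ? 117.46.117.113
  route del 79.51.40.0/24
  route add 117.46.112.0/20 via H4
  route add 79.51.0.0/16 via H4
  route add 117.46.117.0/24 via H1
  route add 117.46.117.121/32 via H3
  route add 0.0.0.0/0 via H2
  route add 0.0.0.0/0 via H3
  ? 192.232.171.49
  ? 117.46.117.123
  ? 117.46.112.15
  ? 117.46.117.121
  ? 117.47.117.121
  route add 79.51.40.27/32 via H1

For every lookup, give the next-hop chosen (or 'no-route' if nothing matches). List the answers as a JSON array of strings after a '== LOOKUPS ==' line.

Process each operation:
  + 79.51.40.0/24 (H4) depth=24
  + 72.0.0.0/5 (H0) depth=5
  + 79.51.0.0/16 (H3) depth=16
  + 79.51.40.27/32 (H0) depth=32
  - 79.51.40.27/32 clear@32
  + 117.46.117.112/28 (H0) depth=28
  lookup 117.46.117.113: bits 0111010100101110011101010111 walk d0:-→d1:-→d2:-→d3:-→d4:-→d5:-→d6:-→d7:-→d8:-→d9:-→d10:-→d11:-→d12:-→d13:-→d14:-→d15:-→d16:-→d17:-→d18:-→d19:-→d20:-→d21:-→d22:-→d23:-→d24:-→d25:-→d26:-→d27:-→d28:H0 -> H0
  - 79.51.40.0/24 clear@24
  + 117.46.112.0/20 (H4) depth=20
  + 79.51.0.0/16 (H4) depth=16
  + 117.46.117.0/24 (H1) depth=24
  + 117.46.117.121/32 (H3) depth=32
  + 0.0.0.0/0 (H2) depth=0
  + 0.0.0.0/0 (H3) depth=0
  lookup 192.232.171.49: bits ε walk d0:H3 -> H3
  lookup 117.46.117.123: bits 011101010010111001110101011110 walk d0:H3→d1:-→d2:-→d3:-→d4:-→d5:-→d6:-→d7:-→d8:-→d9:-→d10:-→d11:-→d12:-→d13:-→d14:-→d15:-→d16:-→d17:-→d18:-→d19:-→d20:H4→d21:-→d22:-→d23:-→d24:H1→d25:-→d26:-→d27:-→d28:H0→d29:-→d30:- -> H0
  lookup 117.46.112.15: bits 011101010010111001110 walk d0:H3→d1:-→d2:-→d3:-→d4:-→d5:-→d6:-→d7:-→d8:-→d9:-→d10:-→d11:-→d12:-→d13:-→d14:-→d15:-→d16:-→d17:-→d18:-→d19:-→d20:H4→d21:- -> H4
  lookup 117.46.117.121: bits 01110101001011100111010101111001 walk d0:H3→d1:-→d2:-→d3:-→d4:-→d5:-→d6:-→d7:-→d8:-→d9:-→d10:-→d11:-→d12:-→d13:-→d14:-→d15:-→d16:-→d17:-→d18:-→d19:-→d20:H4→d21:-→d22:-→d23:-→d24:H1→d25:-→d26:-→d27:-→d28:H0→d29:-→d30:-→d31:-→d32:H3 -> H3
  lookup 117.47.117.121: bits 011101010010111 walk d0:H3→d1:-→d2:-→d3:-→d4:-→d5:-→d6:-→d7:-→d8:-→d9:-→d10:-→d11:-→d12:-→d13:-→d14:-→d15:- -> H3
  + 79.51.40.27/32 (H1) depth=32

== LOOKUPS ==
["H0","H3","H0","H4","H3","H3"]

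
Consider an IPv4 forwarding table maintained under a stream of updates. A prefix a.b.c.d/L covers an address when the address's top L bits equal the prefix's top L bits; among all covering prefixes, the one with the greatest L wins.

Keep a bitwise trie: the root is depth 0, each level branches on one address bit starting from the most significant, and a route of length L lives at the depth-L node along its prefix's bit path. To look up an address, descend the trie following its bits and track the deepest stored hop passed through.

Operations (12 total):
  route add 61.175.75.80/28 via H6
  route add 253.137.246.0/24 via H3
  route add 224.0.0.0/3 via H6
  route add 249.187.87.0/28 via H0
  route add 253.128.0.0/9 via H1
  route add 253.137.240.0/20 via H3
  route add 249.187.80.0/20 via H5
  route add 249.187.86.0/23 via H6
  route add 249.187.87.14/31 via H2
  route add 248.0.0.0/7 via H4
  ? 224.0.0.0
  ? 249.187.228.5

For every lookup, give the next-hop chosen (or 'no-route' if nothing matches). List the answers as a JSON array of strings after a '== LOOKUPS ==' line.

Trace:
  add 61.175.75.80/28 -> H6 at depth 28
  add 253.137.246.0/24 -> H3 at depth 24
  add 224.0.0.0/3 -> H6 at depth 3
  add 249.187.87.0/28 -> H0 at depth 28
  add 253.128.0.0/9 -> H1 at depth 9
  add 253.137.240.0/20 -> H3 at depth 20
  add 249.187.80.0/20 -> H5 at depth 20
  add 249.187.86.0/23 -> H6 at depth 23
  add 249.187.87.14/31 -> H2 at depth 31
  add 248.0.0.0/7 -> H4 at depth 7
  Q 224.0.0.0: descend 111 ; hops seen [H6] ; pick H6
  Q 249.187.228.5: descend 1111100110111011 ; hops seen [H6,H4] ; pick H4

== LOOKUPS ==
["H6","H4"]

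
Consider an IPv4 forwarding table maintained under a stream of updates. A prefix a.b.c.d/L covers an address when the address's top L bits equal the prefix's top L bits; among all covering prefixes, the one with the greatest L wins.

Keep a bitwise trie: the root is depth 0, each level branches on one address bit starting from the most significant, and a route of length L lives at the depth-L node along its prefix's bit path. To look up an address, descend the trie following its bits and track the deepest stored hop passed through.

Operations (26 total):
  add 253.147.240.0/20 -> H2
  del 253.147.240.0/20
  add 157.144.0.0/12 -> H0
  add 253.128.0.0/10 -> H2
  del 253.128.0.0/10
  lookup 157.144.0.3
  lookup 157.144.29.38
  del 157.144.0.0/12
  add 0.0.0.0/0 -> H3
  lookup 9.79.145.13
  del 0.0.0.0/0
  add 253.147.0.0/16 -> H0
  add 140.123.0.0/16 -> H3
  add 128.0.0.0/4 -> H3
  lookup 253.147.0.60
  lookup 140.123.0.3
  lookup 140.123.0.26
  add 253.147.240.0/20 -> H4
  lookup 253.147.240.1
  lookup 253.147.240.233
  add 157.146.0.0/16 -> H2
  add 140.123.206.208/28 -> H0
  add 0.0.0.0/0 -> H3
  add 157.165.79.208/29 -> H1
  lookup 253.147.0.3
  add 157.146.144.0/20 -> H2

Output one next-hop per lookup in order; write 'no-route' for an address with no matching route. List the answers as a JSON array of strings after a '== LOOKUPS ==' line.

Apply in order:
  add 253.147.240.0/20 -> H2 at depth 20
  del 253.147.240.0/20 (clear depth 20)
  add 157.144.0.0/12 -> H0 at depth 12
  add 253.128.0.0/10 -> H2 at depth 10
  del 253.128.0.0/10 (clear depth 10)
  ? 157.144.0.3  path d0:-→d1:-→d2:-→d3:-→d4:-→d5:-→d6:-→d7:-→d8:-→d9:-→d10:-→d11:-→d12:H0  best=H0
  ? 157.144.29.38  path d0:-→d1:-→d2:-→d3:-→d4:-→d5:-→d6:-→d7:-→d8:-→d9:-→d10:-→d11:-→d12:H0  best=H0
  del 157.144.0.0/12 (clear depth 12)
  add 0.0.0.0/0 -> H3 at depth 0
  ? 9.79.145.13  path d0:H3  best=H3
  del 0.0.0.0/0 (clear depth 0)
  add 253.147.0.0/16 -> H0 at depth 16
  add 140.123.0.0/16 -> H3 at depth 16
  add 128.0.0.0/4 -> H3 at depth 4
  ? 253.147.0.60  path d0:-→d1:-→d2:-→d3:-→d4:-→d5:-→d6:-→d7:-→d8:-→d9:-→d10:-→d11:-→d12:-→d13:-→d14:-→d15:-→d16:H0  best=H0
  ? 140.123.0.3  path d0:-→d1:-→d2:-→d3:-→d4:H3→d5:-→d6:-→d7:-→d8:-→d9:-→d10:-→d11:-→d12:-→d13:-→d14:-→d15:-→d16:H3  best=H3
  ? 140.123.0.26  path d0:-→d1:-→d2:-→d3:-→d4:H3→d5:-→d6:-→d7:-→d8:-→d9:-→d10:-→d11:-→d12:-→d13:-→d14:-→d15:-→d16:H3  best=H3
  add 253.147.240.0/20 -> H4 at depth 20
  ? 253.147.240.1  path d0:-→d1:-→d2:-→d3:-→d4:-→d5:-→d6:-→d7:-→d8:-→d9:-→d10:-→d11:-→d12:-→d13:-→d14:-→d15:-→d16:H0→d17:-→d18:-→d19:-→d20:H4  best=H4
  ? 253.147.240.233  path d0:-→d1:-→d2:-→d3:-→d4:-→d5:-→d6:-→d7:-→d8:-→d9:-→d10:-→d11:-→d12:-→d13:-→d14:-→d15:-→d16:H0→d17:-→d18:-→d19:-→d20:H4  best=H4
  add 157.146.0.0/16 -> H2 at depth 16
  add 140.123.206.208/28 -> H0 at depth 28
  add 0.0.0.0/0 -> H3 at depth 0
  add 157.165.79.208/29 -> H1 at depth 29
  ? 253.147.0.3  path d0:H3→d1:-→d2:-→d3:-→d4:-→d5:-→d6:-→d7:-→d8:-→d9:-→d10:-→d11:-→d12:-→d13:-→d14:-→d15:-→d16:H0  best=H0
  add 157.146.144.0/20 -> H2 at depth 20

== LOOKUPS ==
["H0","H0","H3","H0","H3","H3","H4","H4","H0"]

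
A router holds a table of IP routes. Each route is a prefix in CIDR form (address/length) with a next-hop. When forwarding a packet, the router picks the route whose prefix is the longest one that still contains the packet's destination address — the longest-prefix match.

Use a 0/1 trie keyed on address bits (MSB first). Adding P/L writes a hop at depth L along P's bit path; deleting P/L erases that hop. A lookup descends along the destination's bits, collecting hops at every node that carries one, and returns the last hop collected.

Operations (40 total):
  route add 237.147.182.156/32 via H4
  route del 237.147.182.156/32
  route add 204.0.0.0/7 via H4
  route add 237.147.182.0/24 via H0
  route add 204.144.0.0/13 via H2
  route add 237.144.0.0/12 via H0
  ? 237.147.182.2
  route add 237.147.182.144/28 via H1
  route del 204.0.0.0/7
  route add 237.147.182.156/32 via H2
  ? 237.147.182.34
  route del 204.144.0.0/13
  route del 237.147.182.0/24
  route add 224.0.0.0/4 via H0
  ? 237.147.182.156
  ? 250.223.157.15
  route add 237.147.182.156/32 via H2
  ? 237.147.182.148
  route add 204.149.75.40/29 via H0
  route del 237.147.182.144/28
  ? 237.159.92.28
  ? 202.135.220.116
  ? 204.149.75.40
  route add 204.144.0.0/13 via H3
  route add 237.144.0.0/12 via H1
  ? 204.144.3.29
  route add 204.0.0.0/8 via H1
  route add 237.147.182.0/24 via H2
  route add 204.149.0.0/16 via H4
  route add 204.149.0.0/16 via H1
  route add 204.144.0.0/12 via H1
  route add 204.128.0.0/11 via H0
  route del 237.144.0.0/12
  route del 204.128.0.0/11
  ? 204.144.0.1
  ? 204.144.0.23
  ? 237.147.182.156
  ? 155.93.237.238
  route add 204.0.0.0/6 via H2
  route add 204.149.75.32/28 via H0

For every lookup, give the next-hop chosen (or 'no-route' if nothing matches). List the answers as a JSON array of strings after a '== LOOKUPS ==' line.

Process each operation:
  add 237.147.182.156/32 -> H4 at depth 32
  - 237.147.182.156/32 clear@32
  add 204.0.0.0/7 -> H4 at depth 7
  add 237.147.182.0/24 -> H0 at depth 24
  add 204.144.0.0/13 -> H2 at depth 13
  add 237.144.0.0/12 -> H0 at depth 12
  Q 237.147.182.2: descend 111011011001001110110110 ; hops seen [H0,H0] ; pick H0
  add 237.147.182.144/28 -> H1 at depth 28
  - 204.0.0.0/7 clear@7
  add 237.147.182.156/32 -> H2 at depth 32
  Q 237.147.182.34: descend 111011011001001110110110 ; hops seen [H0,H0] ; pick H0
  - 204.144.0.0/13 clear@13
  - 237.147.182.0/24 clear@24
  add 224.0.0.0/4 -> H0 at depth 4
  Q 237.147.182.156: descend 11101101100100111011011010011100 ; hops seen [H0,H0,H1,H2] ; pick H2
  Q 250.223.157.15: descend 111 ; hops seen [∅] ; pick no-route
  add 237.147.182.156/32 -> H2 at depth 32
  Q 237.147.182.148: descend 1110110110010011101101101001 ; hops seen [H0,H0,H1] ; pick H1
  add 204.149.75.40/29 -> H0 at depth 29
  - 237.147.182.144/28 clear@28
  Q 237.159.92.28: descend 111011011001 ; hops seen [H0,H0] ; pick H0
  Q 202.135.220.116: descend 11001 ; hops seen [∅] ; pick no-route
  Q 204.149.75.40: descend 11001100100101010100101100101 ; hops seen [H0] ; pick H0
  add 204.144.0.0/13 -> H3 at depth 13
  add 237.144.0.0/12 -> H1 at depth 12
  Q 204.144.3.29: descend 1100110010010 ; hops seen [H3] ; pick H3
  add 204.0.0.0/8 -> H1 at depth 8
  add 237.147.182.0/24 -> H2 at depth 24
  add 204.149.0.0/16 -> H4 at depth 16
  add 204.149.0.0/16 -> H1 at depth 16
  add 204.144.0.0/12 -> H1 at depth 12
  add 204.128.0.0/11 -> H0 at depth 11
  - 237.144.0.0/12 clear@12
  - 204.128.0.0/11 clear@11
  Q 204.144.0.1: descend 1100110010010 ; hops seen [H1,H1,H3] ; pick H3
  Q 204.144.0.23: descend 1100110010010 ; hops seen [H1,H1,H3] ; pick H3
  Q 237.147.182.156: descend 11101101100100111011011010011100 ; hops seen [H0,H2,H2] ; pick H2
  Q 155.93.237.238: descend 1 ; hops seen [∅] ; pick no-route
  add 204.0.0.0/6 -> H2 at depth 6
  add 204.149.75.32/28 -> H0 at depth 28

== LOOKUPS ==
["H0","H0","H2","no-route","H1","H0","no-route","H0","H3","H3","H3","H2","no-route"]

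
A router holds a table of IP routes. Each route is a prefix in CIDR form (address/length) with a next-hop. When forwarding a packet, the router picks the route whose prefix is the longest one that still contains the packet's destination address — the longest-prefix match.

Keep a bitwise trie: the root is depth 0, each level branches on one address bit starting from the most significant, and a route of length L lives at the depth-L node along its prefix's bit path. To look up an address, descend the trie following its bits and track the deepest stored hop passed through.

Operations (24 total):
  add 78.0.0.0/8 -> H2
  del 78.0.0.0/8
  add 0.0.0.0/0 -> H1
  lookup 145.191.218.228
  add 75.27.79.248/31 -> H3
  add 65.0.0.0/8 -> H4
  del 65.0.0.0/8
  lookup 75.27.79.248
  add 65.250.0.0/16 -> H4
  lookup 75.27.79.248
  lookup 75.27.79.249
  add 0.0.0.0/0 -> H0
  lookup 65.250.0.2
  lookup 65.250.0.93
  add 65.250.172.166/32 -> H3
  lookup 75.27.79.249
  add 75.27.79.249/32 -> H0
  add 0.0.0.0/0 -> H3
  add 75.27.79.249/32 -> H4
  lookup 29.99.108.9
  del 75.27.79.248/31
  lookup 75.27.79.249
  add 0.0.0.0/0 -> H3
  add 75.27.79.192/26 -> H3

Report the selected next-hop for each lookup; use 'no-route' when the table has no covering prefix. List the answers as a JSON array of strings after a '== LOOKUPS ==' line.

Apply in order:
  + 78.0.0.0/8 (H2) depth=8
  - 78.0.0.0/8 clear@8
  + 0.0.0.0/0 (H1) depth=0
  lookup 145.191.218.228: bits ε walk d0:H1 -> H1
  + 75.27.79.248/31 (H3) depth=31
  + 65.0.0.0/8 (H4) depth=8
  - 65.0.0.0/8 clear@8
  lookup 75.27.79.248: bits 0100101100011011010011111111100 walk d0:H1→d1:-→d2:-→d3:-→d4:-→d5:-→d6:-→d7:-→d8:-→d9:-→d10:-→d11:-→d12:-→d13:-→d14:-→d15:-→d16:-→d17:-→d18:-→d19:-→d20:-→d21:-→d22:-→d23:-→d24:-→d25:-→d26:-→d27:-→d28:-→d29:-→d30:-→d31:H3 -> H3
  + 65.250.0.0/16 (H4) depth=16
  lookup 75.27.79.248: bits 0100101100011011010011111111100 walk d0:H1→d1:-→d2:-→d3:-→d4:-→d5:-→d6:-→d7:-→d8:-→d9:-→d10:-→d11:-→d12:-→d13:-→d14:-→d15:-→d16:-→d17:-→d18:-→d19:-→d20:-→d21:-→d22:-→d23:-→d24:-→d25:-→d26:-→d27:-→d28:-→d29:-→d30:-→d31:H3 -> H3
  lookup 75.27.79.249: bits 0100101100011011010011111111100 walk d0:H1→d1:-→d2:-→d3:-→d4:-→d5:-→d6:-→d7:-→d8:-→d9:-→d10:-→d11:-→d12:-→d13:-→d14:-→d15:-→d16:-→d17:-→d18:-→d19:-→d20:-→d21:-→d22:-→d23:-→d24:-→d25:-→d26:-→d27:-→d28:-→d29:-→d30:-→d31:H3 -> H3
  + 0.0.0.0/0 (H0) depth=0
  lookup 65.250.0.2: bits 0100000111111010 walk d0:H0→d1:-→d2:-→d3:-→d4:-→d5:-→d6:-→d7:-→d8:-→d9:-→d10:-→d11:-→d12:-→d13:-→d14:-→d15:-→d16:H4 -> H4
  lookup 65.250.0.93: bits 0100000111111010 walk d0:H0→d1:-→d2:-→d3:-→d4:-→d5:-→d6:-→d7:-→d8:-→d9:-→d10:-→d11:-→d12:-→d13:-→d14:-→d15:-→d16:H4 -> H4
  + 65.250.172.166/32 (H3) depth=32
  lookup 75.27.79.249: bits 0100101100011011010011111111100 walk d0:H0→d1:-→d2:-→d3:-→d4:-→d5:-→d6:-→d7:-→d8:-→d9:-→d10:-→d11:-→d12:-→d13:-→d14:-→d15:-→d16:-→d17:-→d18:-→d19:-→d20:-→d21:-→d22:-→d23:-→d24:-→d25:-→d26:-→d27:-→d28:-→d29:-→d30:-→d31:H3 -> H3
  + 75.27.79.249/32 (H0) depth=32
  + 0.0.0.0/0 (H3) depth=0
  + 75.27.79.249/32 (H4) depth=32
  lookup 29.99.108.9: bits 0 walk d0:H3→d1:- -> H3
  - 75.27.79.248/31 clear@31
  lookup 75.27.79.249: bits 01001011000110110100111111111001 walk d0:H3→d1:-→d2:-→d3:-→d4:-→d5:-→d6:-→d7:-→d8:-→d9:-→d10:-→d11:-→d12:-→d13:-→d14:-→d15:-→d16:-→d17:-→d18:-→d19:-→d20:-→d21:-→d22:-→d23:-→d24:-→d25:-→d26:-→d27:-→d28:-→d29:-→d30:-→d31:-→d32:H4 -> H4
  + 0.0.0.0/0 (H3) depth=0
  + 75.27.79.192/26 (H3) depth=26

== LOOKUPS ==
["H1","H3","H3","H3","H4","H4","H3","H3","H4"]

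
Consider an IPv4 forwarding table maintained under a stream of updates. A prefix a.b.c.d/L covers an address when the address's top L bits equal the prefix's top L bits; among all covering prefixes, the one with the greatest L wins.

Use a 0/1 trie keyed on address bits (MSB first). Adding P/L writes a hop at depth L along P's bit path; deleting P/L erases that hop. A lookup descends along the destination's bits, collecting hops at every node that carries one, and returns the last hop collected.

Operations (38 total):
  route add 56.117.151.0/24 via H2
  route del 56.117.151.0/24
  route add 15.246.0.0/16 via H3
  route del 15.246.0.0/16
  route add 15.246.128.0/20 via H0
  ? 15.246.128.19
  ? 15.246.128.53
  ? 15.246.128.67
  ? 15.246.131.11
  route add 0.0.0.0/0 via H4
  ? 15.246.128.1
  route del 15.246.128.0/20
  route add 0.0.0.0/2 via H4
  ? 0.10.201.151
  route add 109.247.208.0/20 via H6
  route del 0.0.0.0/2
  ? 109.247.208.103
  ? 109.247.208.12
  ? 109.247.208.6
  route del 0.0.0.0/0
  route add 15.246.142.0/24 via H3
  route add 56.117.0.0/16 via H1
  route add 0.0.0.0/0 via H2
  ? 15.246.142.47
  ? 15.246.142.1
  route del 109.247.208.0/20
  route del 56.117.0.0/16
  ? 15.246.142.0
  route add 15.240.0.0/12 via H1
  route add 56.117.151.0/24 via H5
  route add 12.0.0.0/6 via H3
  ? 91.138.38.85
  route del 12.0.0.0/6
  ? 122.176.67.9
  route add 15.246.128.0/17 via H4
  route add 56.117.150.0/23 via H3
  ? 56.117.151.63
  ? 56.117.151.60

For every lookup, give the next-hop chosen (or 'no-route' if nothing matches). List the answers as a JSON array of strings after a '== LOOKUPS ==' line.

Trace:
  add 56.117.151.0/24 -> H2 at depth 24
  del 56.117.151.0/24 (clear depth 24)
  add 15.246.0.0/16 -> H3 at depth 16
  del 15.246.0.0/16 (clear depth 16)
  add 15.246.128.0/20 -> H0 at depth 20
  ? 15.246.128.19  path d0:-→d1:-→d2:-→d3:-→d4:-→d5:-→d6:-→d7:-→d8:-→d9:-→d10:-→d11:-→d12:-→d13:-→d14:-→d15:-→d16:-→d17:-→d18:-→d19:-→d20:H0  best=H0
  ? 15.246.128.53  path d0:-→d1:-→d2:-→d3:-→d4:-→d5:-→d6:-→d7:-→d8:-→d9:-→d10:-→d11:-→d12:-→d13:-→d14:-→d15:-→d16:-→d17:-→d18:-→d19:-→d20:H0  best=H0
  ? 15.246.128.67  path d0:-→d1:-→d2:-→d3:-→d4:-→d5:-→d6:-→d7:-→d8:-→d9:-→d10:-→d11:-→d12:-→d13:-→d14:-→d15:-→d16:-→d17:-→d18:-→d19:-→d20:H0  best=H0
  ? 15.246.131.11  path d0:-→d1:-→d2:-→d3:-→d4:-→d5:-→d6:-→d7:-→d8:-→d9:-→d10:-→d11:-→d12:-→d13:-→d14:-→d15:-→d16:-→d17:-→d18:-→d19:-→d20:H0  best=H0
  add 0.0.0.0/0 -> H4 at depth 0
  ? 15.246.128.1  path d0:H4→d1:-→d2:-→d3:-→d4:-→d5:-→d6:-→d7:-→d8:-→d9:-→d10:-→d11:-→d12:-→d13:-→d14:-→d15:-→d16:-→d17:-→d18:-→d19:-→d20:H0  best=H0
  del 15.246.128.0/20 (clear depth 20)
  add 0.0.0.0/2 -> H4 at depth 2
  ? 0.10.201.151  path d0:H4→d1:-→d2:H4→d3:-→d4:-  best=H4
  add 109.247.208.0/20 -> H6 at depth 20
  del 0.0.0.0/2 (clear depth 2)
  ? 109.247.208.103  path d0:H4→d1:-→d2:-→d3:-→d4:-→d5:-→d6:-→d7:-→d8:-→d9:-→d10:-→d11:-→d12:-→d13:-→d14:-→d15:-→d16:-→d17:-→d18:-→d19:-→d20:H6  best=H6
  ? 109.247.208.12  path d0:H4→d1:-→d2:-→d3:-→d4:-→d5:-→d6:-→d7:-→d8:-→d9:-→d10:-→d11:-→d12:-→d13:-→d14:-→d15:-→d16:-→d17:-→d18:-→d19:-→d20:H6  best=H6
  ? 109.247.208.6  path d0:H4→d1:-→d2:-→d3:-→d4:-→d5:-→d6:-→d7:-→d8:-→d9:-→d10:-→d11:-→d12:-→d13:-→d14:-→d15:-→d16:-→d17:-→d18:-→d19:-→d20:H6  best=H6
  del 0.0.0.0/0 (clear depth 0)
  add 15.246.142.0/24 -> H3 at depth 24
  add 56.117.0.0/16 -> H1 at depth 16
  add 0.0.0.0/0 -> H2 at depth 0
  ? 15.246.142.47  path d0:H2→d1:-→d2:-→d3:-→d4:-→d5:-→d6:-→d7:-→d8:-→d9:-→d10:-→d11:-→d12:-→d13:-→d14:-→d15:-→d16:-→d17:-→d18:-→d19:-→d20:-→d21:-→d22:-→d23:-→d24:H3  best=H3
  ? 15.246.142.1  path d0:H2→d1:-→d2:-→d3:-→d4:-→d5:-→d6:-→d7:-→d8:-→d9:-→d10:-→d11:-→d12:-→d13:-→d14:-→d15:-→d16:-→d17:-→d18:-→d19:-→d20:-→d21:-→d22:-→d23:-→d24:H3  best=H3
  del 109.247.208.0/20 (clear depth 20)
  del 56.117.0.0/16 (clear depth 16)
  ? 15.246.142.0  path d0:H2→d1:-→d2:-→d3:-→d4:-→d5:-→d6:-→d7:-→d8:-→d9:-→d10:-→d11:-→d12:-→d13:-→d14:-→d15:-→d16:-→d17:-→d18:-→d19:-→d20:-→d21:-→d22:-→d23:-→d24:H3  best=H3
  add 15.240.0.0/12 -> H1 at depth 12
  add 56.117.151.0/24 -> H5 at depth 24
  add 12.0.0.0/6 -> H3 at depth 6
  ? 91.138.38.85  path d0:H2→d1:-→d2:-  best=H2
  del 12.0.0.0/6 (clear depth 6)
  ? 122.176.67.9  path d0:H2→d1:-→d2:-→d3:-  best=H2
  add 15.246.128.0/17 -> H4 at depth 17
  add 56.117.150.0/23 -> H3 at depth 23
  ? 56.117.151.63  path d0:H2→d1:-→d2:-→d3:-→d4:-→d5:-→d6:-→d7:-→d8:-→d9:-→d10:-→d11:-→d12:-→d13:-→d14:-→d15:-→d16:-→d17:-→d18:-→d19:-→d20:-→d21:-→d22:-→d23:H3→d24:H5  best=H5
  ? 56.117.151.60  path d0:H2→d1:-→d2:-→d3:-→d4:-→d5:-→d6:-→d7:-→d8:-→d9:-→d10:-→d11:-→d12:-→d13:-→d14:-→d15:-→d16:-→d17:-→d18:-→d19:-→d20:-→d21:-→d22:-→d23:H3→d24:H5  best=H5

== LOOKUPS ==
["H0","H0","H0","H0","H0","H4","H6","H6","H6","H3","H3","H3","H2","H2","H5","H5"]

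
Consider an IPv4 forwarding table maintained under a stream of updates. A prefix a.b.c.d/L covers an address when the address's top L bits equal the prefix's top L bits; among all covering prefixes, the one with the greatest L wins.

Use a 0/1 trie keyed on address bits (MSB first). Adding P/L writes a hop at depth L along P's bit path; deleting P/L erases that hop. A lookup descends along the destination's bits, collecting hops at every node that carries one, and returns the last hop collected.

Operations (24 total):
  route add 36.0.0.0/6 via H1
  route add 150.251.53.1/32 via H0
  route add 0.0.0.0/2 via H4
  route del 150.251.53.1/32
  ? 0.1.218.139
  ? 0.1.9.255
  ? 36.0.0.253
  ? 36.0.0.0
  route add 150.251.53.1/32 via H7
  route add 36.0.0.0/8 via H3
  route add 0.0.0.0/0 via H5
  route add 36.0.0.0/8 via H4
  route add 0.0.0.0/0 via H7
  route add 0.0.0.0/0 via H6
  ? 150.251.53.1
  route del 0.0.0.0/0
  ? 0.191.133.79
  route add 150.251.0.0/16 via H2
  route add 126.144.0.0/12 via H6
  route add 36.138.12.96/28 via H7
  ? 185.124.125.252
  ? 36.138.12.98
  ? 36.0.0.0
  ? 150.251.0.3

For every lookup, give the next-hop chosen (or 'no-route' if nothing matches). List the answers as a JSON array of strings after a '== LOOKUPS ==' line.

Apply in order:
  add 36.0.0.0/6 -> H1 at depth 6
  add 150.251.53.1/32 -> H0 at depth 32
  add 0.0.0.0/2 -> H4 at depth 2
  - 150.251.53.1/32 clear@32
  lookup 0.1.218.139: bits 00 walk d0:-→d1:-→d2:H4 -> H4
  lookup 0.1.9.255: bits 00 walk d0:-→d1:-→d2:H4 -> H4
  lookup 36.0.0.253: bits 001001 walk d0:-→d1:-→d2:H4→d3:-→d4:-→d5:-→d6:H1 -> H1
  lookup 36.0.0.0: bits 001001 walk d0:-→d1:-→d2:H4→d3:-→d4:-→d5:-→d6:H1 -> H1
  add 150.251.53.1/32 -> H7 at depth 32
  add 36.0.0.0/8 -> H3 at depth 8
  add 0.0.0.0/0 -> H5 at depth 0
  add 36.0.0.0/8 -> H4 at depth 8
  add 0.0.0.0/0 -> H7 at depth 0
  add 0.0.0.0/0 -> H6 at depth 0
  lookup 150.251.53.1: bits 10010110111110110011010100000001 walk d0:H6→d1:-→d2:-→d3:-→d4:-→d5:-→d6:-→d7:-→d8:-→d9:-→d10:-→d11:-→d12:-→d13:-→d14:-→d15:-→d16:-→d17:-→d18:-→d19:-→d20:-→d21:-→d22:-→d23:-→d24:-→d25:-→d26:-→d27:-→d28:-→d29:-→d30:-→d31:-→d32:H7 -> H7
  - 0.0.0.0/0 clear@0
  lookup 0.191.133.79: bits 00 walk d0:-→d1:-→d2:H4 -> H4
  add 150.251.0.0/16 -> H2 at depth 16
  add 126.144.0.0/12 -> H6 at depth 12
  add 36.138.12.96/28 -> H7 at depth 28
  lookup 185.124.125.252: bits 10 walk d0:-→d1:-→d2:- -> no-route
  lookup 36.138.12.98: bits 0010010010001010000011000110 walk d0:-→d1:-→d2:H4→d3:-→d4:-→d5:-→d6:H1→d7:-→d8:H4→d9:-→d10:-→d11:-→d12:-→d13:-→d14:-→d15:-→d16:-→d17:-→d18:-→d19:-→d20:-→d21:-→d22:-→d23:-→d24:-→d25:-→d26:-→d27:-→d28:H7 -> H7
  lookup 36.0.0.0: bits 00100100 walk d0:-→d1:-→d2:H4→d3:-→d4:-→d5:-→d6:H1→d7:-→d8:H4 -> H4
  lookup 150.251.0.3: bits 100101101111101100 walk d0:-→d1:-→d2:-→d3:-→d4:-→d5:-→d6:-→d7:-→d8:-→d9:-→d10:-→d11:-→d12:-→d13:-→d14:-→d15:-→d16:H2→d17:-→d18:- -> H2

== LOOKUPS ==
["H4","H4","H1","H1","H7","H4","no-route","H7","H4","H2"]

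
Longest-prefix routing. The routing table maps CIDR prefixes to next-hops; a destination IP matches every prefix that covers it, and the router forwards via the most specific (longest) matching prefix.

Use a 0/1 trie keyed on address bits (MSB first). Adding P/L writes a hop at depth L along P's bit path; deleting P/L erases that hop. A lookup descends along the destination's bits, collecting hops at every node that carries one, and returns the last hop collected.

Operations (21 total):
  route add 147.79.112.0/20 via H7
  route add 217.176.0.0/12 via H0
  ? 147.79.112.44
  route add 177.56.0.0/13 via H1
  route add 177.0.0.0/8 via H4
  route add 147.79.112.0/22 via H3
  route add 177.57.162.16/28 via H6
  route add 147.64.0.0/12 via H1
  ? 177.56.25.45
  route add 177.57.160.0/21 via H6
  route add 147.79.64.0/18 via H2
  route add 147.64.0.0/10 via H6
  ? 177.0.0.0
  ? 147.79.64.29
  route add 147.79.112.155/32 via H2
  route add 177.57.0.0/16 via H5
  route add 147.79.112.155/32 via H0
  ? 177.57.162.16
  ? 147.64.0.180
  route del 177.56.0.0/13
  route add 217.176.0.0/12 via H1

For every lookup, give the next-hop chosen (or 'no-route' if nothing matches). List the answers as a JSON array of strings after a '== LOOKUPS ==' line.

Apply in order:
  add 147.79.112.0/20 -> H7 at depth 20
  add 217.176.0.0/12 -> H0 at depth 12
  Q 147.79.112.44: descend 10010011010011110111 ; hops seen [H7] ; pick H7
  add 177.56.0.0/13 -> H1 at depth 13
  add 177.0.0.0/8 -> H4 at depth 8
  add 147.79.112.0/22 -> H3 at depth 22
  add 177.57.162.16/28 -> H6 at depth 28
  add 147.64.0.0/12 -> H1 at depth 12
  Q 177.56.25.45: descend 101100010011100 ; hops seen [H4,H1] ; pick H1
  add 177.57.160.0/21 -> H6 at depth 21
  add 147.79.64.0/18 -> H2 at depth 18
  add 147.64.0.0/10 -> H6 at depth 10
  Q 177.0.0.0: descend 1011000100 ; hops seen [H4] ; pick H4
  Q 147.79.64.29: descend 100100110100111101 ; hops seen [H6,H1,H2] ; pick H2
  add 147.79.112.155/32 -> H2 at depth 32
  add 177.57.0.0/16 -> H5 at depth 16
  add 147.79.112.155/32 -> H0 at depth 32
  Q 177.57.162.16: descend 1011000100111001101000100001 ; hops seen [H4,H1,H5,H6,H6] ; pick H6
  Q 147.64.0.180: descend 100100110100 ; hops seen [H6,H1] ; pick H1
  del 177.56.0.0/13 (clear depth 13)
  add 217.176.0.0/12 -> H1 at depth 12

== LOOKUPS ==
["H7","H1","H4","H2","H6","H1"]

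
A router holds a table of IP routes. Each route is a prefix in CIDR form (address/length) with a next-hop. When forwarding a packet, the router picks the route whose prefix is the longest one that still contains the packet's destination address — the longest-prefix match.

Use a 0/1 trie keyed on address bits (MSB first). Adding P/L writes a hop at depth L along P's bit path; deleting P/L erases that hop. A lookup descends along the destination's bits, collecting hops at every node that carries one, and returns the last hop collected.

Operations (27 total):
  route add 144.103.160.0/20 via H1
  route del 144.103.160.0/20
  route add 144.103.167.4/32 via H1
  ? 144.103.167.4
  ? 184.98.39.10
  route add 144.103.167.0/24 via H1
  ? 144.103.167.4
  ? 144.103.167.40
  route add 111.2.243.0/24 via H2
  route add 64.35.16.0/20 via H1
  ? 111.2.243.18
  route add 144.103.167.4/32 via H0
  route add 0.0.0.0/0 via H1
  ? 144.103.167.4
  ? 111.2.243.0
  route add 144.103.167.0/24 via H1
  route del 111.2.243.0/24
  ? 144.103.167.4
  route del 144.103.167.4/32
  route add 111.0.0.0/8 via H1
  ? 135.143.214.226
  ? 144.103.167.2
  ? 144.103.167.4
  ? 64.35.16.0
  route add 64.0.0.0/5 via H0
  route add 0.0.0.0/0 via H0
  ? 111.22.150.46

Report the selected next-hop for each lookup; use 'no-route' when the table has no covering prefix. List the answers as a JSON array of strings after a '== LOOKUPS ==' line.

Apply in order:
  add 144.103.160.0/20 -> H1 at depth 20
  - 144.103.160.0/20 clear@20
  add 144.103.167.4/32 -> H1 at depth 32
  ? 144.103.167.4  path d0:-→d1:-→d2:-→d3:-→d4:-→d5:-→d6:-→d7:-→d8:-→d9:-→d10:-→d11:-→d12:-→d13:-→d14:-→d15:-→d16:-→d17:-→d18:-→d19:-→d20:-→d21:-→d22:-→d23:-→d24:-→d25:-→d26:-→d27:-→d28:-→d29:-→d30:-→d31:-→d32:H1  best=H1
  ? 184.98.39.10  path d0:-→d1:-→d2:-  best=no-route
  add 144.103.167.0/24 -> H1 at depth 24
  ? 144.103.167.4  path d0:-→d1:-→d2:-→d3:-→d4:-→d5:-→d6:-→d7:-→d8:-→d9:-→d10:-→d11:-→d12:-→d13:-→d14:-→d15:-→d16:-→d17:-→d18:-→d19:-→d20:-→d21:-→d22:-→d23:-→d24:H1→d25:-→d26:-→d27:-→d28:-→d29:-→d30:-→d31:-→d32:H1  best=H1
  ? 144.103.167.40  path d0:-→d1:-→d2:-→d3:-→d4:-→d5:-→d6:-→d7:-→d8:-→d9:-→d10:-→d11:-→d12:-→d13:-→d14:-→d15:-→d16:-→d17:-→d18:-→d19:-→d20:-→d21:-→d22:-→d23:-→d24:H1→d25:-→d26:-  best=H1
  add 111.2.243.0/24 -> H2 at depth 24
  add 64.35.16.0/20 -> H1 at depth 20
  ? 111.2.243.18  path d0:-→d1:-→d2:-→d3:-→d4:-→d5:-→d6:-→d7:-→d8:-→d9:-→d10:-→d11:-→d12:-→d13:-→d14:-→d15:-→d16:-→d17:-→d18:-→d19:-→d20:-→d21:-→d22:-→d23:-→d24:H2  best=H2
  add 144.103.167.4/32 -> H0 at depth 32
  add 0.0.0.0/0 -> H1 at depth 0
  ? 144.103.167.4  path d0:H1→d1:-→d2:-→d3:-→d4:-→d5:-→d6:-→d7:-→d8:-→d9:-→d10:-→d11:-→d12:-→d13:-→d14:-→d15:-→d16:-→d17:-→d18:-→d19:-→d20:-→d21:-→d22:-→d23:-→d24:H1→d25:-→d26:-→d27:-→d28:-→d29:-→d30:-→d31:-→d32:H0  best=H0
  ? 111.2.243.0  path d0:H1→d1:-→d2:-→d3:-→d4:-→d5:-→d6:-→d7:-→d8:-→d9:-→d10:-→d11:-→d12:-→d13:-→d14:-→d15:-→d16:-→d17:-→d18:-→d19:-→d20:-→d21:-→d22:-→d23:-→d24:H2  best=H2
  add 144.103.167.0/24 -> H1 at depth 24
  - 111.2.243.0/24 clear@24
  ? 144.103.167.4  path d0:H1→d1:-→d2:-→d3:-→d4:-→d5:-→d6:-→d7:-→d8:-→d9:-→d10:-→d11:-→d12:-→d13:-→d14:-→d15:-→d16:-→d17:-→d18:-→d19:-→d20:-→d21:-→d22:-→d23:-→d24:H1→d25:-→d26:-→d27:-→d28:-→d29:-→d30:-→d31:-→d32:H0  best=H0
  - 144.103.167.4/32 clear@32
  add 111.0.0.0/8 -> H1 at depth 8
  ? 135.143.214.226  path d0:H1→d1:-→d2:-→d3:-  best=H1
  ? 144.103.167.2  path d0:H1→d1:-→d2:-→d3:-→d4:-→d5:-→d6:-→d7:-→d8:-→d9:-→d10:-→d11:-→d12:-→d13:-→d14:-→d15:-→d16:-→d17:-→d18:-→d19:-→d20:-→d21:-→d22:-→d23:-→d24:H1→d25:-→d26:-→d27:-→d28:-→d29:-  best=H1
  ? 144.103.167.4  path d0:H1→d1:-→d2:-→d3:-→d4:-→d5:-→d6:-→d7:-→d8:-→d9:-→d10:-→d11:-→d12:-→d13:-→d14:-→d15:-→d16:-→d17:-→d18:-→d19:-→d20:-→d21:-→d22:-→d23:-→d24:H1→d25:-→d26:-→d27:-→d28:-→d29:-→d30:-→d31:-→d32:-  best=H1
  ? 64.35.16.0  path d0:H1→d1:-→d2:-→d3:-→d4:-→d5:-→d6:-→d7:-→d8:-→d9:-→d10:-→d11:-→d12:-→d13:-→d14:-→d15:-→d16:-→d17:-→d18:-→d19:-→d20:H1  best=H1
  add 64.0.0.0/5 -> H0 at depth 5
  add 0.0.0.0/0 -> H0 at depth 0
  ? 111.22.150.46  path d0:H0→d1:-→d2:-→d3:-→d4:-→d5:-→d6:-→d7:-→d8:H1→d9:-→d10:-→d11:-  best=H1

== LOOKUPS ==
["H1","no-route","H1","H1","H2","H0","H2","H0","H1","H1","H1","H1","H1"]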